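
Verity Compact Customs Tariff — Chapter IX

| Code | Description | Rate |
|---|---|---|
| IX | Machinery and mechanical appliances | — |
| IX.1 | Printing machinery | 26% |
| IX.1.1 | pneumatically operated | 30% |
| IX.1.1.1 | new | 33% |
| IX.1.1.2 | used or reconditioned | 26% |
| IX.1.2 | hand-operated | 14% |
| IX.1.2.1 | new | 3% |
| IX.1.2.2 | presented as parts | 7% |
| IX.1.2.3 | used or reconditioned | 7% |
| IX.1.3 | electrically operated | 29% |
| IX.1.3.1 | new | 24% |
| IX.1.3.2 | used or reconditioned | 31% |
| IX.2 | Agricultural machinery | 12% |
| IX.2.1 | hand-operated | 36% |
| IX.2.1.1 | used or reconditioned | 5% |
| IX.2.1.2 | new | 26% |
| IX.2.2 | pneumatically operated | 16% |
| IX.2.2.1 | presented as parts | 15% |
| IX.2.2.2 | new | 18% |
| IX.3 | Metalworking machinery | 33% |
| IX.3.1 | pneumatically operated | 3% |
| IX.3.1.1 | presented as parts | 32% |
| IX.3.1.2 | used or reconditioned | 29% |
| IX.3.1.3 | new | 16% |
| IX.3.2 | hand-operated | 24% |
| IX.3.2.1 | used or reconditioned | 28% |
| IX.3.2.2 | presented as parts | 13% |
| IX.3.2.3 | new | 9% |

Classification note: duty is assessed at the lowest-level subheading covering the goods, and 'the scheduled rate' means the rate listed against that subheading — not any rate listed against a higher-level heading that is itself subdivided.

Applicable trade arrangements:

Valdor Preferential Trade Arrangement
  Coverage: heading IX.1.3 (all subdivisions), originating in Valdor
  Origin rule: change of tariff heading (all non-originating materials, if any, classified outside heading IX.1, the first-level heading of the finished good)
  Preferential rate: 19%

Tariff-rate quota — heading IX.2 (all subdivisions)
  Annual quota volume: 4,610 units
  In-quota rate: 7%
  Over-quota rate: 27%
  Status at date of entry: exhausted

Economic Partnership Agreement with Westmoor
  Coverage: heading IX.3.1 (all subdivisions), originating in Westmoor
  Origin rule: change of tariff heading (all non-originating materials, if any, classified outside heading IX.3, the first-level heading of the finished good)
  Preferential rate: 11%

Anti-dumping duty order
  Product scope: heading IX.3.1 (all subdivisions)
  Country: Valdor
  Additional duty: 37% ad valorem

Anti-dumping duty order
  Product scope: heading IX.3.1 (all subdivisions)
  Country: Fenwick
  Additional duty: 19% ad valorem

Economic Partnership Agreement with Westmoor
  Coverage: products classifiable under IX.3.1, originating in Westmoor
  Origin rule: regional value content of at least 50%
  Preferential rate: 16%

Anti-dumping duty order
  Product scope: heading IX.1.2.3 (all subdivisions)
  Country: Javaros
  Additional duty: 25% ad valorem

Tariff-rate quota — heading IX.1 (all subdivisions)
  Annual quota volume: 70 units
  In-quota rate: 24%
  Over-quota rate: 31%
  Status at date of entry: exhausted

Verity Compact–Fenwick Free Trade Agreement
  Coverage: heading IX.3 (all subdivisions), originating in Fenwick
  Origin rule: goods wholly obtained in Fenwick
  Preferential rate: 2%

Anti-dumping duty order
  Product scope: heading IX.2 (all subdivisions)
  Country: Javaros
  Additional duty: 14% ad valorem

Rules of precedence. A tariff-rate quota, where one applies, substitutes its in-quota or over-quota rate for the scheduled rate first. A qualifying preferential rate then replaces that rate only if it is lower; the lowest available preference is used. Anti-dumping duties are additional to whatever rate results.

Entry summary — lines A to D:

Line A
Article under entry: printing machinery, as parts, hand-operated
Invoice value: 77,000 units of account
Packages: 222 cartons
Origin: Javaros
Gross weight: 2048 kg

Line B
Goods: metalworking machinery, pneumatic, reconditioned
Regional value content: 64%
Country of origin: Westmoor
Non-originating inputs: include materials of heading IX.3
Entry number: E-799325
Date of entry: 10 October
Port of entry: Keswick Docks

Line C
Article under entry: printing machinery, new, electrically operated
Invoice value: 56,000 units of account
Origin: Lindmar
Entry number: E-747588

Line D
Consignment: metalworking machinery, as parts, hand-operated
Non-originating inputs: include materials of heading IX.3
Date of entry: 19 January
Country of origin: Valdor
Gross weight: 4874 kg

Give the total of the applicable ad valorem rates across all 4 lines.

91%

Line A: printing → IX.1; hand-operated → IX.1.2; as parts → IX.1.2.2. Scheduled 7%. quota on IX.1 exhausted → over-quota 31%. → 31%.
Line B: metalworking → IX.3; pneumatic → IX.3.1; reconditioned → IX.3.1.2. Scheduled 29%. Westmoor agreement on IX.3.1: CTH not met; Westmoor agreement on IX.3.1: RVC ≥ 50% → 16% available; preferential 16%. → 16%.
Line C: printing → IX.1; electrically operated → IX.1.3; new → IX.1.3.1. Scheduled 24%. quota on IX.1 exhausted → over-quota 31%. → 31%.
Line D: metalworking → IX.3; hand-operated → IX.3.2; as parts → IX.3.2.2. Scheduled 13%. Valdor agreement on IX.1.3: IX.3.2.2 not covered. → 13%.
Sum: 31% + 16% + 31% + 13% = 91%.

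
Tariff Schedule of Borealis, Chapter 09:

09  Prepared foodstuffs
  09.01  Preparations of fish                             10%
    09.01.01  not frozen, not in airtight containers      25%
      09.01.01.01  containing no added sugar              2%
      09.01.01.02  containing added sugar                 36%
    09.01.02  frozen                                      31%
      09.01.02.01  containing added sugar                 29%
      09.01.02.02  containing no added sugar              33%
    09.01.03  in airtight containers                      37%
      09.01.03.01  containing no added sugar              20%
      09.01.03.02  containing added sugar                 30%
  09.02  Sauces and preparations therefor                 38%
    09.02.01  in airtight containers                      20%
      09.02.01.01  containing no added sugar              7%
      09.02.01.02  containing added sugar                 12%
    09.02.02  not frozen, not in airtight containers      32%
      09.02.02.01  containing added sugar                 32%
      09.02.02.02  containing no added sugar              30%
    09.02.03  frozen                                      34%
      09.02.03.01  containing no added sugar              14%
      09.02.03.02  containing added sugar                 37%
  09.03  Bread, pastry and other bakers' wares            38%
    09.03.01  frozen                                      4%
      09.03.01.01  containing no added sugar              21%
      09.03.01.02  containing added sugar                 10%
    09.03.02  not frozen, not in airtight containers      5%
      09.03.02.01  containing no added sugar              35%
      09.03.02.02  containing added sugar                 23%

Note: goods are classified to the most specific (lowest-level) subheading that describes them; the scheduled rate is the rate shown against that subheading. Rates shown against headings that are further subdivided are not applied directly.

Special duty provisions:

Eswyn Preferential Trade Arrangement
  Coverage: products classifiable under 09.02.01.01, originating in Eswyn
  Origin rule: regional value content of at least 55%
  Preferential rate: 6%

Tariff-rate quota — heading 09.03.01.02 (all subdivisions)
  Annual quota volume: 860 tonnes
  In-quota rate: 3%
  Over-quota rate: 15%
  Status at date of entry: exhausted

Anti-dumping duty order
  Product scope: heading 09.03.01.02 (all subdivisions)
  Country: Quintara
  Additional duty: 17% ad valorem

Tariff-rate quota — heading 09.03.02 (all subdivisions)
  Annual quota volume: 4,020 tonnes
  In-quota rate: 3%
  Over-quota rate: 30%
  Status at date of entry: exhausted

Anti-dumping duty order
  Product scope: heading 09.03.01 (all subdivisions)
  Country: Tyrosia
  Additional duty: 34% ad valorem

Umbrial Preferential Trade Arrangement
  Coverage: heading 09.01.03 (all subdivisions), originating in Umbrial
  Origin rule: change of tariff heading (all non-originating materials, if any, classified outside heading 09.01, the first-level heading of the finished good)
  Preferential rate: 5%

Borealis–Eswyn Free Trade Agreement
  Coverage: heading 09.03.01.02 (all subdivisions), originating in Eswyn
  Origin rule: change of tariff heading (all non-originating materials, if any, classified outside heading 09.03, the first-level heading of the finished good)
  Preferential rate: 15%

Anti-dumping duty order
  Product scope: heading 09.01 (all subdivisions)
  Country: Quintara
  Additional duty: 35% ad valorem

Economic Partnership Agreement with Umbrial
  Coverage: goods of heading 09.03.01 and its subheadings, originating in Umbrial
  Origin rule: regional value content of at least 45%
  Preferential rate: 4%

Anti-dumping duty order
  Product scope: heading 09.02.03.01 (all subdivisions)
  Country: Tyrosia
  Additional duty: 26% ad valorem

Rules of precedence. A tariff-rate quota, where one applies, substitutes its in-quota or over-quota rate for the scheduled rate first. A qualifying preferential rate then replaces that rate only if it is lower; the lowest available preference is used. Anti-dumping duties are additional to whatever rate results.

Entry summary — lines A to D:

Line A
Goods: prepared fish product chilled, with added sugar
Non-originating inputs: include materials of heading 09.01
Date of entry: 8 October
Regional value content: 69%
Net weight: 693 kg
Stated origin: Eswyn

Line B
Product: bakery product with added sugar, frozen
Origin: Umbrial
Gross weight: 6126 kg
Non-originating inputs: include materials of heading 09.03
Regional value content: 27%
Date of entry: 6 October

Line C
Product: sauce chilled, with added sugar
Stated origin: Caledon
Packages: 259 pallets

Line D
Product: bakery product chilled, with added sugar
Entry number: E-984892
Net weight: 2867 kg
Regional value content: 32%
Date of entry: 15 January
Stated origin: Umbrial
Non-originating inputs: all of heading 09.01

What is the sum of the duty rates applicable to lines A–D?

113%

Line A: prepared fish product → 09.01; chilled → 09.01.01; with added sugar → 09.01.01.02. Scheduled 36%. Eswyn agreement on 09.02.01.01: 09.01.01.02 not covered; Eswyn agreement on 09.03.01.02: 09.01.01.02 not covered. → 36%.
Line B: bakery product → 09.03; frozen → 09.03.01; with added sugar → 09.03.01.02. Scheduled 10%. quota on 09.03.01.02 exhausted → over-quota 15%; Umbrial agreement on 09.01.03: 09.03.01.02 not covered; Umbrial agreement on 09.03.01: RVC < 45%. → 15%.
Line C: sauce → 09.02; chilled → 09.02.02; with added sugar → 09.02.02.01. Scheduled 32%. No special measure applies. → 32%.
Line D: bakery product → 09.03; chilled → 09.03.02; with added sugar → 09.03.02.02. Scheduled 23%. quota on 09.03.02 exhausted → over-quota 30%; Umbrial agreement on 09.01.03: 09.03.02.02 not covered; Umbrial agreement on 09.03.01: 09.03.02.02 not covered. → 30%.
Sum: 36% + 15% + 32% + 30% = 113%.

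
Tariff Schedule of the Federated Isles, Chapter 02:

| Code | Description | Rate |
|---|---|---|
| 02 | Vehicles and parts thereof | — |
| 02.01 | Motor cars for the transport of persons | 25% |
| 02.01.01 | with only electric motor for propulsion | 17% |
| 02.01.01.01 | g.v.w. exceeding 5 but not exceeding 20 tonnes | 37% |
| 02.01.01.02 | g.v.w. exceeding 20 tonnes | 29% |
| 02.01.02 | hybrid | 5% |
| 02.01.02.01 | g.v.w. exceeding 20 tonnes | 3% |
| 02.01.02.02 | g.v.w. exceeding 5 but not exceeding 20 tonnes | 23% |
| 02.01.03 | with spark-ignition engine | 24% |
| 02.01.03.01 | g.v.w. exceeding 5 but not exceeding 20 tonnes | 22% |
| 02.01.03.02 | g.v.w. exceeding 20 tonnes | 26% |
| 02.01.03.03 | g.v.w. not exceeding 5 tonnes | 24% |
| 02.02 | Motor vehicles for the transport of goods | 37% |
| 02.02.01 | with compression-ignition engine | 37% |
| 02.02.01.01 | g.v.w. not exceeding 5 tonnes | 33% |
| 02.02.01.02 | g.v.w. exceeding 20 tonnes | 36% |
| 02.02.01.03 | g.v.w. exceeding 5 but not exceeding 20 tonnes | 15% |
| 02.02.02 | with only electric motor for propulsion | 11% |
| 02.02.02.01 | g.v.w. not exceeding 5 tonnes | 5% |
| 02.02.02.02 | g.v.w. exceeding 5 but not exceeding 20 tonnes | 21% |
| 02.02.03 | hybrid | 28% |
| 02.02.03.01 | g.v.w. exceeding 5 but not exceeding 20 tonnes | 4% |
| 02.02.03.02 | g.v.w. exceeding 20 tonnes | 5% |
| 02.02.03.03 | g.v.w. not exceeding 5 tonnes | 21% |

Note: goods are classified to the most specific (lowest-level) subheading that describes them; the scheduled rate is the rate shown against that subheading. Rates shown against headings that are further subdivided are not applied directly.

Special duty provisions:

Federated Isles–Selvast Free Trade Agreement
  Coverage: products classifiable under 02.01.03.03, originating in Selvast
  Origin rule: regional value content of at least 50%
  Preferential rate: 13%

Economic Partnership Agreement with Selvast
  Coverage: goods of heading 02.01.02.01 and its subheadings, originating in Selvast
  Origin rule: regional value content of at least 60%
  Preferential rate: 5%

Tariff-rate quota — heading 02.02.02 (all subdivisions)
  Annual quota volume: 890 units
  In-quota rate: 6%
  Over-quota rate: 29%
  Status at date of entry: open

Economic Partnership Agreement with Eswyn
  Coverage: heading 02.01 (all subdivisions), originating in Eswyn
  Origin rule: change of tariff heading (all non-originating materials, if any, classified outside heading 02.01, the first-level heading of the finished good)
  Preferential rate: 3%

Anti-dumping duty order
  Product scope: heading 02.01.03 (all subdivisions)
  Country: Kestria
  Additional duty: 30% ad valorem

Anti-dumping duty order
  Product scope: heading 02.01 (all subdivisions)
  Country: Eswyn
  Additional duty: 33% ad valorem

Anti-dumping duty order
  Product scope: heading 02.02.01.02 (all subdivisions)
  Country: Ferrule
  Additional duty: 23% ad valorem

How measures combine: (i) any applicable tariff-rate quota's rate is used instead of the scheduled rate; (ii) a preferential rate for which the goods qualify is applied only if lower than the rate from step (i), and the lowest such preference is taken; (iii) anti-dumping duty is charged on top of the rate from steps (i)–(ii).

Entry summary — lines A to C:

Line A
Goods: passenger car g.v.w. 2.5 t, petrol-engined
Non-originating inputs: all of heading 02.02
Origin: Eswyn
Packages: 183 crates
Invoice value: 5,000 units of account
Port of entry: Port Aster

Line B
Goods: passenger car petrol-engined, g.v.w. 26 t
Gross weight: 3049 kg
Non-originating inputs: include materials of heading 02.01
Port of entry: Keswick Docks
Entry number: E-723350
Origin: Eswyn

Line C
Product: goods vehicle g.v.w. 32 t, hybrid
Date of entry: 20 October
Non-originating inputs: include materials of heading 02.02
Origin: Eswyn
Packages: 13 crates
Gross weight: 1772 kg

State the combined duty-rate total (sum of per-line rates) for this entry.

100%

Line A: passenger car → 02.01; petrol-engined → 02.01.03; g.v.w. 2.5 t → 02.01.03.03. Scheduled 24%. Eswyn agreement on 02.01: CTH met → 3% available; preferential 3%; anti-dumping (Eswyn, 02.01): +33%; total 3% + 33% = 36%. → 36%.
Line B: passenger car → 02.01; petrol-engined → 02.01.03; g.v.w. 26 t → 02.01.03.02. Scheduled 26%. Eswyn agreement on 02.01: CTH not met; anti-dumping (Eswyn, 02.01): +33%; total 26% + 33% = 59%. → 59%.
Line C: goods vehicle → 02.02; hybrid → 02.02.03; g.v.w. 32 t → 02.02.03.02. Scheduled 5%. Eswyn agreement on 02.01: 02.02.03.02 not covered. → 5%.
Sum: 36% + 59% + 5% = 100%.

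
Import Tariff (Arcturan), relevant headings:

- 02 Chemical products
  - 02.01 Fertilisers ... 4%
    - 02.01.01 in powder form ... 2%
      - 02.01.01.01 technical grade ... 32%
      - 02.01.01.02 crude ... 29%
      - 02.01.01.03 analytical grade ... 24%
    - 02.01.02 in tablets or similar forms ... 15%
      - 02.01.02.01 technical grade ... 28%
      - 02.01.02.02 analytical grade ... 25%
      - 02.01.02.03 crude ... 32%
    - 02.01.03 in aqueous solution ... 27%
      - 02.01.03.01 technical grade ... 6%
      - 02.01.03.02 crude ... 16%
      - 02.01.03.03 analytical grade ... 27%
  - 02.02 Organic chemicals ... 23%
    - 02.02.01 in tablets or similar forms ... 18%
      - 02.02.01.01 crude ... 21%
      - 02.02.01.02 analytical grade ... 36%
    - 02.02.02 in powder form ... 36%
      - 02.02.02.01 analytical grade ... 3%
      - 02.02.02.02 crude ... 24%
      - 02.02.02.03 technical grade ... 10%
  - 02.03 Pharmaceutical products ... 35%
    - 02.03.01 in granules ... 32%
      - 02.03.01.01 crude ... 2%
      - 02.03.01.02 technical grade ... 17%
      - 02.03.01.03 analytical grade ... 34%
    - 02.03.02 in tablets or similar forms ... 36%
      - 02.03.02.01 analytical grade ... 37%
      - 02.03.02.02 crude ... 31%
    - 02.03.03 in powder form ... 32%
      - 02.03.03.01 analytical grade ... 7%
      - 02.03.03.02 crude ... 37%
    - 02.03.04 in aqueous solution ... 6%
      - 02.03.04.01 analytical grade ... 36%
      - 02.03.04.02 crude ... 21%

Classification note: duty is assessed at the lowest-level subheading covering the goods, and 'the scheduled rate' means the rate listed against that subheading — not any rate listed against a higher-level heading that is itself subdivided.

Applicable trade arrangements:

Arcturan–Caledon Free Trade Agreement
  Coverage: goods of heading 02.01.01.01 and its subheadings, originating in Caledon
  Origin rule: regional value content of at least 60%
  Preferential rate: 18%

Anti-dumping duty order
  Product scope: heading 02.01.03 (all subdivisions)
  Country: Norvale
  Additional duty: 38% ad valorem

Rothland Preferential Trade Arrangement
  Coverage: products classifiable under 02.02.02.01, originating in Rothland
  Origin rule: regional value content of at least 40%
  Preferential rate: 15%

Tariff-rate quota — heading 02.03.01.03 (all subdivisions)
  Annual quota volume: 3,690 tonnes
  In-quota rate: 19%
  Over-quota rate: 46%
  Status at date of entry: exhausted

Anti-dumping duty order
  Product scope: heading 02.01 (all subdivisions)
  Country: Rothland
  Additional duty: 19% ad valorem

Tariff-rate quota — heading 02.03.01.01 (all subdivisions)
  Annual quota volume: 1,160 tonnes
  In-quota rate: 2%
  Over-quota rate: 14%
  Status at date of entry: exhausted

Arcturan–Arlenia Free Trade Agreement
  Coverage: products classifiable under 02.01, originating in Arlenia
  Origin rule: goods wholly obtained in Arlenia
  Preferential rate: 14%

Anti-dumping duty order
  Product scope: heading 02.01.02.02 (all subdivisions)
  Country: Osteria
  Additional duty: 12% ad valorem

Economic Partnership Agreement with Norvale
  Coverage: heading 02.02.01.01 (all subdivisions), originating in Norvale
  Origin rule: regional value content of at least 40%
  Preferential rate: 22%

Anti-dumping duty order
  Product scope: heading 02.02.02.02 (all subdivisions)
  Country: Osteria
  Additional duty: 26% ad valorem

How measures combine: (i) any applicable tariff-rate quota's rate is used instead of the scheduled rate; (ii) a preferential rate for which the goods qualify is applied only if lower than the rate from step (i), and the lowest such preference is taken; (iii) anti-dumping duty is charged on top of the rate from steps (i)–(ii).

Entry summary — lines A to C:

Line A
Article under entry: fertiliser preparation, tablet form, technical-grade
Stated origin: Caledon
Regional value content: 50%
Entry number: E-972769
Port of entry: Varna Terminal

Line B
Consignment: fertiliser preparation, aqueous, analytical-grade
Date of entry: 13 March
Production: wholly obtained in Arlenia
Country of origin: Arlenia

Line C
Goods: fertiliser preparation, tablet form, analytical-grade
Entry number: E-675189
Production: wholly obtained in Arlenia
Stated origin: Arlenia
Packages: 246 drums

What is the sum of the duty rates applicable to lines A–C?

56%

Line A: fertiliser → 02.01; tablet form → 02.01.02; technical-grade → 02.01.02.01. Scheduled 28%. Caledon agreement on 02.01.01.01: 02.01.02.01 not covered. → 28%.
Line B: fertiliser → 02.01; aqueous → 02.01.03; analytical-grade → 02.01.03.03. Scheduled 27%. Arlenia agreement on 02.01: wholly obtained → 14% available; preferential 14%. → 14%.
Line C: fertiliser → 02.01; tablet form → 02.01.02; analytical-grade → 02.01.02.02. Scheduled 25%. Arlenia agreement on 02.01: wholly obtained → 14% available; preferential 14%. → 14%.
Sum: 28% + 14% + 14% = 56%.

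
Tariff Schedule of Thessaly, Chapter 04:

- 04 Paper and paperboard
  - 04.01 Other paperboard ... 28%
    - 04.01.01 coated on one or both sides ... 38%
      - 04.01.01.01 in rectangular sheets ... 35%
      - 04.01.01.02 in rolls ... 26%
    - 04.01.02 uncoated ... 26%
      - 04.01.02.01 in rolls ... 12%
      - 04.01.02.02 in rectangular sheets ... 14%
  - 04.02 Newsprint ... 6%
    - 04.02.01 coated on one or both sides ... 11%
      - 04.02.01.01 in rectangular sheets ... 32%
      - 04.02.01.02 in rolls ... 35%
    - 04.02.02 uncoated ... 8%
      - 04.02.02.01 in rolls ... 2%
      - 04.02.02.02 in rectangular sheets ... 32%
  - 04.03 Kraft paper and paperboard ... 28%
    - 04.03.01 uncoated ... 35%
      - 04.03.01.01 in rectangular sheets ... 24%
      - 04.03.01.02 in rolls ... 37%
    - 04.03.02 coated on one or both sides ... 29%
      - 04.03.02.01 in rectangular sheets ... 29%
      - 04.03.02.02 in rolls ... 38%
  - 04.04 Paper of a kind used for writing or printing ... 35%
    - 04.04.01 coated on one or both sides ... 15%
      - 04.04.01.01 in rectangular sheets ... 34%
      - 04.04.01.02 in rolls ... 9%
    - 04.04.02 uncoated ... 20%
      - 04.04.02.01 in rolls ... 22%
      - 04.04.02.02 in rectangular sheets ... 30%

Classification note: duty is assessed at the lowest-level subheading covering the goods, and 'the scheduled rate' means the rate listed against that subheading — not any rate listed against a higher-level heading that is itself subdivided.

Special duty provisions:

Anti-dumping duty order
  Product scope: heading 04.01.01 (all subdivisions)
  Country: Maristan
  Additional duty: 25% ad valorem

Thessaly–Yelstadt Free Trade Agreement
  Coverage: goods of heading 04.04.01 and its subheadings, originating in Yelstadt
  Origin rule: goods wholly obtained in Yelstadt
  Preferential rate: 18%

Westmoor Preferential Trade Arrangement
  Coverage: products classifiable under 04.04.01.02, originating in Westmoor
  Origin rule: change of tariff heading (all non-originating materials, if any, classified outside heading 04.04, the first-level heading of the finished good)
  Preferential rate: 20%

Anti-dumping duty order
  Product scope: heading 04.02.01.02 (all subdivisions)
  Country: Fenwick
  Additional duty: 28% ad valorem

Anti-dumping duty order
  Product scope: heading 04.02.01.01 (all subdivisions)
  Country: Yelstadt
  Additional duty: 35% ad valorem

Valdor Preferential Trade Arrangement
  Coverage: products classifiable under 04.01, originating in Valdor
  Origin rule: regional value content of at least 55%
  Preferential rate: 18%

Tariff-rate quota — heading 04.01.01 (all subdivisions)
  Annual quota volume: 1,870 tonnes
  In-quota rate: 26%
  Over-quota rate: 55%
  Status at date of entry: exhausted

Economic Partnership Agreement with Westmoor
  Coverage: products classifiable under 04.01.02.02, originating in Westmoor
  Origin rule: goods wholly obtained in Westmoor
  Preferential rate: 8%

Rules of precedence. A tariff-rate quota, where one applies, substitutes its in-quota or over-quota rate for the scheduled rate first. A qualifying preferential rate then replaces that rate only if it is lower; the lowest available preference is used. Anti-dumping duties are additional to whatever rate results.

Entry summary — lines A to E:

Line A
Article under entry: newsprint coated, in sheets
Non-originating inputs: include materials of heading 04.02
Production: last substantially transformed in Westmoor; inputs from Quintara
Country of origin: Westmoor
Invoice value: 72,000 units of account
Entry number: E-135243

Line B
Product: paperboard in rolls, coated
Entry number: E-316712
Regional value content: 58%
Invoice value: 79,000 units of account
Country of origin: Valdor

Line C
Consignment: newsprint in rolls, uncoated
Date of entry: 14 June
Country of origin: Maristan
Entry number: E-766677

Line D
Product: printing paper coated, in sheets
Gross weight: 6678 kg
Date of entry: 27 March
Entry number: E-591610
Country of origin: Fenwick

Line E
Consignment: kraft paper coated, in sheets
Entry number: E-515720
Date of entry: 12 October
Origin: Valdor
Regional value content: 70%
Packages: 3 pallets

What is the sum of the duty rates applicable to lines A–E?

Line A: newsprint → 04.02; coated → 04.02.01; in sheets → 04.02.01.01. Scheduled 32%. Westmoor agreement on 04.04.01.02: 04.02.01.01 not covered; Westmoor agreement on 04.01.02.02: 04.02.01.01 not covered. → 32%.
Line B: paperboard → 04.01; coated → 04.01.01; in rolls → 04.01.01.02. Scheduled 26%. quota on 04.01.01 exhausted → over-quota 55%; Valdor agreement on 04.01: RVC ≥ 55% → 18% available; preferential 18%. → 18%.
Line C: newsprint → 04.02; uncoated → 04.02.02; in rolls → 04.02.02.01. Scheduled 2%. No special measure applies. → 2%.
Line D: printing paper → 04.04; coated → 04.04.01; in sheets → 04.04.01.01. Scheduled 34%. No special measure applies. → 34%.
Line E: kraft paper → 04.03; coated → 04.03.02; in sheets → 04.03.02.01. Scheduled 29%. Valdor agreement on 04.01: 04.03.02.01 not covered. → 29%.
Sum: 32% + 18% + 2% + 34% + 29% = 115%.

115%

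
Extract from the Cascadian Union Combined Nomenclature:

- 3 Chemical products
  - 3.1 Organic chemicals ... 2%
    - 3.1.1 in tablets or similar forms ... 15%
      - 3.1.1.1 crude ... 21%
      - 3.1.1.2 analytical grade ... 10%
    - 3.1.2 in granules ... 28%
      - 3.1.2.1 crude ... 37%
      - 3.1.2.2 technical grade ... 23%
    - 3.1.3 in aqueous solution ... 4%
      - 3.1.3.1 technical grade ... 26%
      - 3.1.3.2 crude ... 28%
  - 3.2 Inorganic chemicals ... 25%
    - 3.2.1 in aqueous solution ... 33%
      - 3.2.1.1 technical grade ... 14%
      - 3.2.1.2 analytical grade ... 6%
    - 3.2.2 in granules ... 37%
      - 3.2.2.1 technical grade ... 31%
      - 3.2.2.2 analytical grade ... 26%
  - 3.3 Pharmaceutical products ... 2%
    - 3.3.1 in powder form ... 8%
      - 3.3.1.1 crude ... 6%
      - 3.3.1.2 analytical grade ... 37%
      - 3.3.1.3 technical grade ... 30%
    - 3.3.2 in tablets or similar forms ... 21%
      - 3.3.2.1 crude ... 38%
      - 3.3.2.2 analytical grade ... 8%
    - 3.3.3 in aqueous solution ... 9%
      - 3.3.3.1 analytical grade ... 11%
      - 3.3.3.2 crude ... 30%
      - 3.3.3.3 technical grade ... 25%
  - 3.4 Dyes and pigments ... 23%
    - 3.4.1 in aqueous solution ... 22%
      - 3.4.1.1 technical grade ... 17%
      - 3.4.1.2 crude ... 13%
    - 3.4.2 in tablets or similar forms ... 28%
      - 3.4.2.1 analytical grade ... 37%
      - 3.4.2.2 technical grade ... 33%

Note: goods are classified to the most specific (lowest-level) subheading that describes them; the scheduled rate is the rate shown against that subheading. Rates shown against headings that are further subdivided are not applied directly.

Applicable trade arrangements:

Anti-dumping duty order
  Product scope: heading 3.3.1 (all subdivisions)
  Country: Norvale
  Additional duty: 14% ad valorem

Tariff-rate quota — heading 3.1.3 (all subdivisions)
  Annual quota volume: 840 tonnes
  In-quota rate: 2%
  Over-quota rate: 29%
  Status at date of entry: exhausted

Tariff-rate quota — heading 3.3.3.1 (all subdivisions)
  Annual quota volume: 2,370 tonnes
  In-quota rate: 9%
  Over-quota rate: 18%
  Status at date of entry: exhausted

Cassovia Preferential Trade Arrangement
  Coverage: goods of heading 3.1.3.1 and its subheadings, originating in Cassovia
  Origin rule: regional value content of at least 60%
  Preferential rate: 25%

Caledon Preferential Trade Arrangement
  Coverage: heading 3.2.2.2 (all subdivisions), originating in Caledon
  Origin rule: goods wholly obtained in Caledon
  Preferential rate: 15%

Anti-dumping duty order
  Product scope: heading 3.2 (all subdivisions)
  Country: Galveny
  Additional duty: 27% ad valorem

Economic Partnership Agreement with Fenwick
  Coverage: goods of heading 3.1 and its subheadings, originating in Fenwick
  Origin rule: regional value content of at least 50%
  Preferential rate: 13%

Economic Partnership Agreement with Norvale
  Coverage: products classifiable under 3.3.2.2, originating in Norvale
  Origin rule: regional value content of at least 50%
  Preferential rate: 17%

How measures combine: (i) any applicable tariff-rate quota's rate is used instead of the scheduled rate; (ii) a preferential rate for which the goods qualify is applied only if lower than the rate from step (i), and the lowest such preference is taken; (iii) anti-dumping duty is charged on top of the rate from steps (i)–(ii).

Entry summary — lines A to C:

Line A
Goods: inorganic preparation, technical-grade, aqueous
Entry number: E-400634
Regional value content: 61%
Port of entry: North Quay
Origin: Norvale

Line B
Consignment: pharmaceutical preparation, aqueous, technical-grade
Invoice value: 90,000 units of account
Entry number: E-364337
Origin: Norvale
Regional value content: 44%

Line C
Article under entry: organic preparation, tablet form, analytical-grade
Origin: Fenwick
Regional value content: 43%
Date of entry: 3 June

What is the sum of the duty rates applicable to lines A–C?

Line A: inorganic → 3.2; aqueous → 3.2.1; technical-grade → 3.2.1.1. Scheduled 14%. Norvale agreement on 3.3.2.2: 3.2.1.1 not covered. → 14%.
Line B: pharmaceutical → 3.3; aqueous → 3.3.3; technical-grade → 3.3.3.3. Scheduled 25%. Norvale agreement on 3.3.2.2: 3.3.3.3 not covered. → 25%.
Line C: organic → 3.1; tablet form → 3.1.1; analytical-grade → 3.1.1.2. Scheduled 10%. Fenwick agreement on 3.1: RVC < 50%. → 10%.
Sum: 14% + 25% + 10% = 49%.

49%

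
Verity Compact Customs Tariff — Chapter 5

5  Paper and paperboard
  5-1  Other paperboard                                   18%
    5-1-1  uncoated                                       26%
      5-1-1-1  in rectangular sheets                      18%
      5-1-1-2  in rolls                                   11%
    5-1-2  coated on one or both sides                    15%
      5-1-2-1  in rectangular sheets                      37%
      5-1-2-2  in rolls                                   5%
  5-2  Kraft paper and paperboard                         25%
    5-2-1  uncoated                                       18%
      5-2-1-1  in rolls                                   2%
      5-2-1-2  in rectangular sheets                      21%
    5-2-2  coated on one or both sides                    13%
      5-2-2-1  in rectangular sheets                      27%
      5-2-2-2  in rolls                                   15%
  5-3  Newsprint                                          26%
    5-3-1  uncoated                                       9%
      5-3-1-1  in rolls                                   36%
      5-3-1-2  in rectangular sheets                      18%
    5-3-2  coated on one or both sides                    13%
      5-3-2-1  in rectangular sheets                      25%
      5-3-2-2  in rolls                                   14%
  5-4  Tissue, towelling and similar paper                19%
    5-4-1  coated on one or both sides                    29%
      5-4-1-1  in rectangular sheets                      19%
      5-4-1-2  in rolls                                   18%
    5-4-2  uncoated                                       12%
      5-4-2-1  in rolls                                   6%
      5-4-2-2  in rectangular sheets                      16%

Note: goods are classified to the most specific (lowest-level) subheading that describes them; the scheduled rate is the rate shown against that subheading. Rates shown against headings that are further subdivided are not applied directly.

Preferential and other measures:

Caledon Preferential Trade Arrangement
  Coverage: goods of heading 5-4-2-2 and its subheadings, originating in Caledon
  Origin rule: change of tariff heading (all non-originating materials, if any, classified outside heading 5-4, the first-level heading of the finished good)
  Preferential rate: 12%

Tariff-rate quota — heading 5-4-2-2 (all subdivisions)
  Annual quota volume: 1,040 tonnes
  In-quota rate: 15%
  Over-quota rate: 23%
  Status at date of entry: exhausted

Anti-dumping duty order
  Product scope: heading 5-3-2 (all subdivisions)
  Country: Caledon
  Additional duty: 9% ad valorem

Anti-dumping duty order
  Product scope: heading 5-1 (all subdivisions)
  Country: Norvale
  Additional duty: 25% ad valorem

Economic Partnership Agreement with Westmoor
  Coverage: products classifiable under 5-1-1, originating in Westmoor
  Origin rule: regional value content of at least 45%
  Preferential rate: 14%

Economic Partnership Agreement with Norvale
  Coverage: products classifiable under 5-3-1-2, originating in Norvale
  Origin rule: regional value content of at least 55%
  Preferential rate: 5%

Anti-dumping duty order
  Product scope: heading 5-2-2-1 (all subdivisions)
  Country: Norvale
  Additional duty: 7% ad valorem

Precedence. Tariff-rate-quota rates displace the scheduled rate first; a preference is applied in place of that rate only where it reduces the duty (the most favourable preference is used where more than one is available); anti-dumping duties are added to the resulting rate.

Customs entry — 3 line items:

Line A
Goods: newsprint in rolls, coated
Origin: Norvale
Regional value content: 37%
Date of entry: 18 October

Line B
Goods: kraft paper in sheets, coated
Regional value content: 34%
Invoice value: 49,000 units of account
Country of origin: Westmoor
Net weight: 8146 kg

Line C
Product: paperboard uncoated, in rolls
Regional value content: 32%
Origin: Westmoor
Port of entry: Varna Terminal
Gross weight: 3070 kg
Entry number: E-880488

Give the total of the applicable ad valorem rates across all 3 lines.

52%

Line A: newsprint → 5-3; coated → 5-3-2; in rolls → 5-3-2-2. Scheduled 14%. Norvale agreement on 5-3-1-2: 5-3-2-2 not covered. → 14%.
Line B: kraft paper → 5-2; coated → 5-2-2; in sheets → 5-2-2-1. Scheduled 27%. Westmoor agreement on 5-1-1: 5-2-2-1 not covered. → 27%.
Line C: paperboard → 5-1; uncoated → 5-1-1; in rolls → 5-1-1-2. Scheduled 11%. Westmoor agreement on 5-1-1: RVC < 45%. → 11%.
Sum: 14% + 27% + 11% = 52%.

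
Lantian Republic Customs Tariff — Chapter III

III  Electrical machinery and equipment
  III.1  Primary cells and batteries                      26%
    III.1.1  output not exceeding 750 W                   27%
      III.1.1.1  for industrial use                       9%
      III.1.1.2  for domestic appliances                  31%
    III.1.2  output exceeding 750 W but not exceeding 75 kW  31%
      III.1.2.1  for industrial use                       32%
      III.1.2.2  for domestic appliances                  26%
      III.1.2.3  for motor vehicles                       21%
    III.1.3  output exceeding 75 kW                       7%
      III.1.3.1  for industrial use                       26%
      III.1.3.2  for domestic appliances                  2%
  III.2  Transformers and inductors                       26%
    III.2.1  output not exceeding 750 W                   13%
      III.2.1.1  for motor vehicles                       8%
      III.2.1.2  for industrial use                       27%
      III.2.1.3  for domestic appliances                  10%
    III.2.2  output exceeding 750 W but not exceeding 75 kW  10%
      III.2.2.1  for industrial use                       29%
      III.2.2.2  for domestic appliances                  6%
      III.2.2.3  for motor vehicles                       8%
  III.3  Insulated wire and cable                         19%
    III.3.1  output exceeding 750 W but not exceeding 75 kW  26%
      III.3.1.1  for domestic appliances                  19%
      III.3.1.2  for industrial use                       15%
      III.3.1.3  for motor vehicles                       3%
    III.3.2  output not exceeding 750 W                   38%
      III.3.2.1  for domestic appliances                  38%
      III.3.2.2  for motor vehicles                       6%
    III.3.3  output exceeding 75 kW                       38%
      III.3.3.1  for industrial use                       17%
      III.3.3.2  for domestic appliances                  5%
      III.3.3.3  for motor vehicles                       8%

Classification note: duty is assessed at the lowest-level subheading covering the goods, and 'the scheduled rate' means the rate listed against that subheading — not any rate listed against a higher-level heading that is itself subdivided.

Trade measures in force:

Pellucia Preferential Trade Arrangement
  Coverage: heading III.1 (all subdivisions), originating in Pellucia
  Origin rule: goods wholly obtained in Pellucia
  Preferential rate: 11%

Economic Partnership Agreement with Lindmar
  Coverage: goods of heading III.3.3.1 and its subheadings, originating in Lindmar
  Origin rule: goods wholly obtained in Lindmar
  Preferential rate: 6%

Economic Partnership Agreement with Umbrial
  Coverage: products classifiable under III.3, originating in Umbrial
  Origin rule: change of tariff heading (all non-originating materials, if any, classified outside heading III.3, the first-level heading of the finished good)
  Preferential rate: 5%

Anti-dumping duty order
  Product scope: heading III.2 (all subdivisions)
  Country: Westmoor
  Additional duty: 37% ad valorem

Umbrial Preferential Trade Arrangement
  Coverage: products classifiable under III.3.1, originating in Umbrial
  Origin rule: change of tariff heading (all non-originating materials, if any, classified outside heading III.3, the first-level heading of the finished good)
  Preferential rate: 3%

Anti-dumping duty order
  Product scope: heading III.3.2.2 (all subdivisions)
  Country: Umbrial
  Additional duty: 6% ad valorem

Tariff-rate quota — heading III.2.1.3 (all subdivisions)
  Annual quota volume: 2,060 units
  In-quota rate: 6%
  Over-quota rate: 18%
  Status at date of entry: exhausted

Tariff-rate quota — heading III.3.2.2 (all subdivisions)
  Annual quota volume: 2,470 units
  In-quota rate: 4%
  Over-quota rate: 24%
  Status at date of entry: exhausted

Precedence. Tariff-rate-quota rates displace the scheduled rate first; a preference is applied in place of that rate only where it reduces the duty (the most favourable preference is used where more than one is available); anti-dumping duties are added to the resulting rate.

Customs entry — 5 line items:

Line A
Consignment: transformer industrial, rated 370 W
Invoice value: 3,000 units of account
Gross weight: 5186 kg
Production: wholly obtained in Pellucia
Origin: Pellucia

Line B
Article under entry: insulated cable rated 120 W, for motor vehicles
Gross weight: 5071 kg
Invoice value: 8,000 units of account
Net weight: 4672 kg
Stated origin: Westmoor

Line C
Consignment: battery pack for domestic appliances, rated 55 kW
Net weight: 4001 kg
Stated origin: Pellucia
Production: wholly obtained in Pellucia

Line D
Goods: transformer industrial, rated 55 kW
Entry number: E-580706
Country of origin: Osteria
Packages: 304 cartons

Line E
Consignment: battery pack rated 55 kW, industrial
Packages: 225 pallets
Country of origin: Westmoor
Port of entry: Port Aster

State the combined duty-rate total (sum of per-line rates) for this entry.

123%

Line A: transformer → III.2; rated 370 W → III.2.1; industrial → III.2.1.2. Scheduled 27%. Pellucia agreement on III.1: III.2.1.2 not covered. → 27%.
Line B: insulated cable → III.3; rated 120 W → III.3.2; for motor vehicles → III.3.2.2. Scheduled 6%. quota on III.3.2.2 exhausted → over-quota 24%. → 24%.
Line C: battery pack → III.1; rated 55 kW → III.1.2; for domestic appliances → III.1.2.2. Scheduled 26%. Pellucia agreement on III.1: wholly obtained → 11% available; preferential 11%. → 11%.
Line D: transformer → III.2; rated 55 kW → III.2.2; industrial → III.2.2.1. Scheduled 29%. No special measure applies. → 29%.
Line E: battery pack → III.1; rated 55 kW → III.1.2; industrial → III.1.2.1. Scheduled 32%. No special measure applies. → 32%.
Sum: 27% + 24% + 11% + 29% + 32% = 123%.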